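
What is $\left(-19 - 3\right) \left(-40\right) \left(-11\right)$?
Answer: $-9680$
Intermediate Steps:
$\left(-19 - 3\right) \left(-40\right) \left(-11\right) = \left(-22\right) \left(-40\right) \left(-11\right) = 880 \left(-11\right) = -9680$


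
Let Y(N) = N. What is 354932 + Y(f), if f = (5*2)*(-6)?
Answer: 354872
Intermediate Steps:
f = -60 (f = 10*(-6) = -60)
354932 + Y(f) = 354932 - 60 = 354872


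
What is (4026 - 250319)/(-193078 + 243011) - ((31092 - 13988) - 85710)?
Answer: 3425457105/49933 ≈ 68601.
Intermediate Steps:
(4026 - 250319)/(-193078 + 243011) - ((31092 - 13988) - 85710) = -246293/49933 - (17104 - 85710) = -246293*1/49933 - 1*(-68606) = -246293/49933 + 68606 = 3425457105/49933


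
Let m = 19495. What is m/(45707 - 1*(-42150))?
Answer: 2785/12551 ≈ 0.22189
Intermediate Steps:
m/(45707 - 1*(-42150)) = 19495/(45707 - 1*(-42150)) = 19495/(45707 + 42150) = 19495/87857 = 19495*(1/87857) = 2785/12551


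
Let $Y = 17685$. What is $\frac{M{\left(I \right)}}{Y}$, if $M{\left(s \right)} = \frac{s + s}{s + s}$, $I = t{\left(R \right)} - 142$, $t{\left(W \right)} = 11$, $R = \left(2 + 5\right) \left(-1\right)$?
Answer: $\frac{1}{17685} \approx 5.6545 \cdot 10^{-5}$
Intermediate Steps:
$R = -7$ ($R = 7 \left(-1\right) = -7$)
$I = -131$ ($I = 11 - 142 = -131$)
$M{\left(s \right)} = 1$ ($M{\left(s \right)} = \frac{2 s}{2 s} = 2 s \frac{1}{2 s} = 1$)
$\frac{M{\left(I \right)}}{Y} = 1 \cdot \frac{1}{17685} = \frac{1}{17685}$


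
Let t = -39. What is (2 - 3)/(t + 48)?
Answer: -⅑ ≈ -0.11111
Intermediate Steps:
(2 - 3)/(t + 48) = (2 - 3)/(-39 + 48) = -1/9 = -1*⅑ = -⅑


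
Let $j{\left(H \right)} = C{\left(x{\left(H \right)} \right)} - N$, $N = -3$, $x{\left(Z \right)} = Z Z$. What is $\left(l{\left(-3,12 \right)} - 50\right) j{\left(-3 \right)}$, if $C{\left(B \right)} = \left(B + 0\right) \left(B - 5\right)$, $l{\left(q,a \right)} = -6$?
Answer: $-2184$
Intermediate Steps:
$x{\left(Z \right)} = Z^{2}$
$C{\left(B \right)} = B \left(-5 + B\right)$
$j{\left(H \right)} = 3 + H^{2} \left(-5 + H^{2}\right)$ ($j{\left(H \right)} = H^{2} \left(-5 + H^{2}\right) - -3 = H^{2} \left(-5 + H^{2}\right) + 3 = 3 + H^{2} \left(-5 + H^{2}\right)$)
$\left(l{\left(-3,12 \right)} - 50\right) j{\left(-3 \right)} = \left(-6 - 50\right) \left(3 + \left(-3\right)^{2} \left(-5 + \left(-3\right)^{2}\right)\right) = - 56 \left(3 + 9 \left(-5 + 9\right)\right) = - 56 \left(3 + 9 \cdot 4\right) = - 56 \left(3 + 36\right) = \left(-56\right) 39 = -2184$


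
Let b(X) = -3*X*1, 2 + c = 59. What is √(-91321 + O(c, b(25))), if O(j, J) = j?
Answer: 8*I*√1426 ≈ 302.1*I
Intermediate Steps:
c = 57 (c = -2 + 59 = 57)
b(X) = -3*X
√(-91321 + O(c, b(25))) = √(-91321 + 57) = √(-91264) = 8*I*√1426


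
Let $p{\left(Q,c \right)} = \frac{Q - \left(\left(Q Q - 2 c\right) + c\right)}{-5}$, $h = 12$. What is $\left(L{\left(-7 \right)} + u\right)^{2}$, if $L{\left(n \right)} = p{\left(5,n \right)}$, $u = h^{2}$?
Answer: $\frac{558009}{25} \approx 22320.0$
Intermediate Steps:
$u = 144$ ($u = 12^{2} = 144$)
$p{\left(Q,c \right)} = - \frac{Q}{5} - \frac{c}{5} + \frac{Q^{2}}{5}$ ($p{\left(Q,c \right)} = \left(Q - \left(\left(Q^{2} - 2 c\right) + c\right)\right) \left(- \frac{1}{5}\right) = \left(Q - \left(Q^{2} - c\right)\right) \left(- \frac{1}{5}\right) = \left(Q + c - Q^{2}\right) \left(- \frac{1}{5}\right) = - \frac{Q}{5} - \frac{c}{5} + \frac{Q^{2}}{5}$)
$L{\left(n \right)} = 4 - \frac{n}{5}$ ($L{\left(n \right)} = \left(- \frac{1}{5}\right) 5 - \frac{n}{5} + \frac{5^{2}}{5} = -1 - \frac{n}{5} + \frac{1}{5} \cdot 25 = -1 - \frac{n}{5} + 5 = 4 - \frac{n}{5}$)
$\left(L{\left(-7 \right)} + u\right)^{2} = \left(\left(4 - - \frac{7}{5}\right) + 144\right)^{2} = \left(\left(4 + \frac{7}{5}\right) + 144\right)^{2} = \left(\frac{27}{5} + 144\right)^{2} = \left(\frac{747}{5}\right)^{2} = \frac{558009}{25}$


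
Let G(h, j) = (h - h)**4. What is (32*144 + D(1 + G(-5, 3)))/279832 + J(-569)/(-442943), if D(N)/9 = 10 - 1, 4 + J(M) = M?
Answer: 2237303463/123949625576 ≈ 0.018050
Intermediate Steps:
G(h, j) = 0 (G(h, j) = 0**4 = 0)
J(M) = -4 + M
D(N) = 81 (D(N) = 9*(10 - 1) = 9*9 = 81)
(32*144 + D(1 + G(-5, 3)))/279832 + J(-569)/(-442943) = (32*144 + 81)/279832 + (-4 - 569)/(-442943) = (4608 + 81)*(1/279832) - 573*(-1/442943) = 4689*(1/279832) + 573/442943 = 4689/279832 + 573/442943 = 2237303463/123949625576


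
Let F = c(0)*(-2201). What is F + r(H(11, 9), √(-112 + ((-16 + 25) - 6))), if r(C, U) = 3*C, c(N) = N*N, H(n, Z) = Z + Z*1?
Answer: 54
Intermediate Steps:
H(n, Z) = 2*Z (H(n, Z) = Z + Z = 2*Z)
c(N) = N²
F = 0 (F = 0²*(-2201) = 0*(-2201) = 0)
F + r(H(11, 9), √(-112 + ((-16 + 25) - 6))) = 0 + 3*(2*9) = 0 + 3*18 = 0 + 54 = 54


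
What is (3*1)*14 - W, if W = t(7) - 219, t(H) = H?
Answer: 254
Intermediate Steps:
W = -212 (W = 7 - 219 = -212)
(3*1)*14 - W = (3*1)*14 - 1*(-212) = 3*14 + 212 = 42 + 212 = 254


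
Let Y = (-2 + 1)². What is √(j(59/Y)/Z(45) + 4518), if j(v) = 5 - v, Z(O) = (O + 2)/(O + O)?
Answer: 3*√1083538/47 ≈ 66.442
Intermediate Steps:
Z(O) = (2 + O)/(2*O) (Z(O) = (2 + O)/((2*O)) = (2 + O)*(1/(2*O)) = (2 + O)/(2*O))
Y = 1 (Y = (-1)² = 1)
√(j(59/Y)/Z(45) + 4518) = √((5 - 59/1)/(((½)*(2 + 45)/45)) + 4518) = √((5 - 59)/(((½)*(1/45)*47)) + 4518) = √((5 - 1*59)/(47/90) + 4518) = √((5 - 59)*(90/47) + 4518) = √(-54*90/47 + 4518) = √(-4860/47 + 4518) = √(207486/47) = 3*√1083538/47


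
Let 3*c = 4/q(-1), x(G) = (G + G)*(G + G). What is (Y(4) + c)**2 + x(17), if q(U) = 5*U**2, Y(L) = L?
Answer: 264196/225 ≈ 1174.2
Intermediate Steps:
x(G) = 4*G**2 (x(G) = (2*G)*(2*G) = 4*G**2)
c = 4/15 (c = (4/((5*(-1)**2)))/3 = (4/((5*1)))/3 = (4/5)/3 = (4*(1/5))/3 = (1/3)*(4/5) = 4/15 ≈ 0.26667)
(Y(4) + c)**2 + x(17) = (4 + 4/15)**2 + 4*17**2 = (64/15)**2 + 4*289 = 4096/225 + 1156 = 264196/225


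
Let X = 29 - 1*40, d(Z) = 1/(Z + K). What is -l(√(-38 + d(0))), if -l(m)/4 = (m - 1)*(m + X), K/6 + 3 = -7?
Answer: -1621/15 - 8*I*√34215/5 ≈ -108.07 - 295.96*I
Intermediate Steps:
K = -60 (K = -18 + 6*(-7) = -18 - 42 = -60)
d(Z) = 1/(-60 + Z) (d(Z) = 1/(Z - 60) = 1/(-60 + Z))
X = -11 (X = 29 - 40 = -11)
l(m) = -4*(-1 + m)*(-11 + m) (l(m) = -4*(m - 1)*(m - 11) = -4*(-1 + m)*(-11 + m))
-l(√(-38 + d(0))) = -(-44 - (-152 + 4/(-60 + 0)) + 48*√(-38 + 1/(-60 + 0))) = -(-44 - 4*(√(-38 + 1/(-60)))² + 48*√(-38 + 1/(-60))) = -(-44 - 4*(√(-38 - 1/60))² + 48*√(-38 - 1/60)) = -(-44 - 4*(√(-2281/60))² + 48*√(-2281/60)) = -(-44 - 4*(I*√34215/30)² + 48*(I*√34215/30)) = -(-44 - 4*(-2281/60) + 8*I*√34215/5) = -(-44 + 2281/15 + 8*I*√34215/5) = -(1621/15 + 8*I*√34215/5) = -1621/15 - 8*I*√34215/5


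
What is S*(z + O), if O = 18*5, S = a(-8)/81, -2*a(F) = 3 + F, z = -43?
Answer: 235/162 ≈ 1.4506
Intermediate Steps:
a(F) = -3/2 - F/2 (a(F) = -(3 + F)/2 = -3/2 - F/2)
S = 5/162 (S = (-3/2 - ½*(-8))/81 = (-3/2 + 4)*(1/81) = (5/2)*(1/81) = 5/162 ≈ 0.030864)
O = 90
S*(z + O) = 5*(-43 + 90)/162 = (5/162)*47 = 235/162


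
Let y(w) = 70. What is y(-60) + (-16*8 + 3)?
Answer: -55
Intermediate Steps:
y(-60) + (-16*8 + 3) = 70 + (-16*8 + 3) = 70 + (-128 + 3) = 70 - 125 = -55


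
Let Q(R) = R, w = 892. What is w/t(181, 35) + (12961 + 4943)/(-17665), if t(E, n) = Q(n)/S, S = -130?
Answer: -409812008/123655 ≈ -3314.2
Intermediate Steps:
t(E, n) = -n/130 (t(E, n) = n/(-130) = n*(-1/130) = -n/130)
w/t(181, 35) + (12961 + 4943)/(-17665) = 892/((-1/130*35)) + (12961 + 4943)/(-17665) = 892/(-7/26) + 17904*(-1/17665) = 892*(-26/7) - 17904/17665 = -23192/7 - 17904/17665 = -409812008/123655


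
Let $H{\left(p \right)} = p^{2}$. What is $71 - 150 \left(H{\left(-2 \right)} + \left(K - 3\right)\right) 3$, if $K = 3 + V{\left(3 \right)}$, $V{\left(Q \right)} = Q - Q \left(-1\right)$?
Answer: $-4429$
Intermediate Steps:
$V{\left(Q \right)} = 2 Q$ ($V{\left(Q \right)} = Q - - Q = Q + Q = 2 Q$)
$K = 9$ ($K = 3 + 2 \cdot 3 = 3 + 6 = 9$)
$71 - 150 \left(H{\left(-2 \right)} + \left(K - 3\right)\right) 3 = 71 - 150 \left(\left(-2\right)^{2} + \left(9 - 3\right)\right) 3 = 71 - 150 \left(4 + 6\right) 3 = 71 - 150 \cdot 10 \cdot 3 = 71 - 4500 = -4429$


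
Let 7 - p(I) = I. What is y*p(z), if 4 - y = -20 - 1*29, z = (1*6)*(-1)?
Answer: 689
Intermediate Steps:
z = -6 (z = 6*(-1) = -6)
p(I) = 7 - I
y = 53 (y = 4 - (-20 - 1*29) = 4 - (-20 - 29) = 4 - 1*(-49) = 4 + 49 = 53)
y*p(z) = 53*(7 - 1*(-6)) = 53*(7 + 6) = 53*13 = 689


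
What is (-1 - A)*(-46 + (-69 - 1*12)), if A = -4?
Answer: -381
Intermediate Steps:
(-1 - A)*(-46 + (-69 - 1*12)) = (-1 - 1*(-4))*(-46 + (-69 - 1*12)) = (-1 + 4)*(-46 + (-69 - 12)) = 3*(-46 - 81) = 3*(-127) = -381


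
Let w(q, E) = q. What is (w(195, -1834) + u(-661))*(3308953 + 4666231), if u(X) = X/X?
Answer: 1563136064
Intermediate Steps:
u(X) = 1
(w(195, -1834) + u(-661))*(3308953 + 4666231) = (195 + 1)*(3308953 + 4666231) = 196*7975184 = 1563136064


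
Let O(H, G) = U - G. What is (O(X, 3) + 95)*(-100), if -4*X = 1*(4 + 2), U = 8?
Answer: -10000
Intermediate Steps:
X = -3/2 (X = -(4 + 2)/4 = -6/4 = -¼*6 = -3/2 ≈ -1.5000)
O(H, G) = 8 - G
(O(X, 3) + 95)*(-100) = ((8 - 1*3) + 95)*(-100) = ((8 - 3) + 95)*(-100) = (5 + 95)*(-100) = 100*(-100) = -10000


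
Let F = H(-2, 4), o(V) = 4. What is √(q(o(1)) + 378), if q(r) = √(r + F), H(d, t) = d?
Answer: √(378 + √2) ≈ 19.479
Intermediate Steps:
F = -2
q(r) = √(-2 + r) (q(r) = √(r - 2) = √(-2 + r))
√(q(o(1)) + 378) = √(√(-2 + 4) + 378) = √(√2 + 378) = √(378 + √2)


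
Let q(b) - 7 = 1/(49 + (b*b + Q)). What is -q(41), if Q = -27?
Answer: -11922/1703 ≈ -7.0006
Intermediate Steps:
q(b) = 7 + 1/(22 + b²) (q(b) = 7 + 1/(49 + (b*b - 27)) = 7 + 1/(49 + (b² - 27)) = 7 + 1/(49 + (-27 + b²)) = 7 + 1/(22 + b²))
-q(41) = -(155 + 7*41²)/(22 + 41²) = -(155 + 7*1681)/(22 + 1681) = -(155 + 11767)/1703 = -11922/1703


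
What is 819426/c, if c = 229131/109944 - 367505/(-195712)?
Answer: 5972860548864/28878271 ≈ 2.0683e+5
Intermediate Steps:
c = 1184009111/298852224 (c = 229131*(1/109944) - 367505*(-1/195712) = 25459/12216 + 367505/195712 = 1184009111/298852224 ≈ 3.9619)
819426/c = 819426/(1184009111/298852224) = 819426*(298852224/1184009111) = 5972860548864/28878271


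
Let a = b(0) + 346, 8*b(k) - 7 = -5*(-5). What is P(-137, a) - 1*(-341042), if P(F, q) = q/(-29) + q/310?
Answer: 306586923/899 ≈ 3.4103e+5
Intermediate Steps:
b(k) = 4 (b(k) = 7/8 + (-5*(-5))/8 = 7/8 + (1/8)*25 = 7/8 + 25/8 = 4)
a = 350 (a = 4 + 346 = 350)
P(F, q) = -281*q/8990 (P(F, q) = q*(-1/29) + q*(1/310) = -q/29 + q/310 = -281*q/8990)
P(-137, a) - 1*(-341042) = -281/8990*350 - 1*(-341042) = -9835/899 + 341042 = 306586923/899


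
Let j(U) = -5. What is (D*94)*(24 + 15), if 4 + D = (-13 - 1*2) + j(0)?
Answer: -87984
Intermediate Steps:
D = -24 (D = -4 + ((-13 - 1*2) - 5) = -4 + ((-13 - 2) - 5) = -4 + (-15 - 5) = -4 - 20 = -24)
(D*94)*(24 + 15) = (-24*94)*(24 + 15) = -2256*39 = -87984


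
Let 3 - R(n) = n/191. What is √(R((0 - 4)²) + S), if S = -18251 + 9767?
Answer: I*√309398417/191 ≈ 92.093*I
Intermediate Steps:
S = -8484
R(n) = 3 - n/191
√(R((0 - 4)²) + S) = √((3 - (0 - 4)²/191) - 8484) = √((3 - 1/191*(-4)²) - 8484) = √((3 - 1/191*16) - 8484) = √((3 - 16/191) - 8484) = √(557/191 - 8484) = √(-1619887/191) = I*√309398417/191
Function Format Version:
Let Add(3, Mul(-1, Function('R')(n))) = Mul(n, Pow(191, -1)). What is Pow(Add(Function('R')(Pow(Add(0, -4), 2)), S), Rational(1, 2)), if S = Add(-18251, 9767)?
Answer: Mul(Rational(1, 191), I, Pow(309398417, Rational(1, 2))) ≈ Mul(92.093, I)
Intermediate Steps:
S = -8484
Function('R')(n) = Add(3, Mul(Rational(-1, 191), n)) (Function('R')(n) = Add(3, Mul(-1, Mul(n, Pow(191, -1)))) = Add(3, Mul(-1, Mul(n, Rational(1, 191)))) = Add(3, Mul(-1, Mul(Rational(1, 191), n))) = Add(3, Mul(Rational(-1, 191), n)))
Pow(Add(Function('R')(Pow(Add(0, -4), 2)), S), Rational(1, 2)) = Pow(Add(Add(3, Mul(Rational(-1, 191), Pow(Add(0, -4), 2))), -8484), Rational(1, 2)) = Pow(Add(Add(3, Mul(Rational(-1, 191), Pow(-4, 2))), -8484), Rational(1, 2)) = Pow(Add(Add(3, Mul(Rational(-1, 191), 16)), -8484), Rational(1, 2)) = Pow(Add(Add(3, Rational(-16, 191)), -8484), Rational(1, 2)) = Pow(Add(Rational(557, 191), -8484), Rational(1, 2)) = Pow(Rational(-1619887, 191), Rational(1, 2)) = Mul(Rational(1, 191), I, Pow(309398417, Rational(1, 2)))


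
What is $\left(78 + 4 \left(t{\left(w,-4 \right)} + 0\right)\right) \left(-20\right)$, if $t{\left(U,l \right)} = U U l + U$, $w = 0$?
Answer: $-1560$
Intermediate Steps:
$t{\left(U,l \right)} = U + l U^{2}$ ($t{\left(U,l \right)} = U^{2} l + U = l U^{2} + U = U + l U^{2}$)
$\left(78 + 4 \left(t{\left(w,-4 \right)} + 0\right)\right) \left(-20\right) = \left(78 + 4 \left(0 \left(1 + 0 \left(-4\right)\right) + 0\right)\right) \left(-20\right) = \left(78 + 4 \left(0 \left(1 + 0\right) + 0\right)\right) \left(-20\right) = \left(78 + 4 \left(0 \cdot 1 + 0\right)\right) \left(-20\right) = \left(78 + 4 \left(0 + 0\right)\right) \left(-20\right) = \left(78 + 4 \cdot 0\right) \left(-20\right) = \left(78 + 0\right) \left(-20\right) = 78 \left(-20\right) = -1560$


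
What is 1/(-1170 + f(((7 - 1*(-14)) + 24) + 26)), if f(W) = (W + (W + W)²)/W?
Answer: -1/885 ≈ -0.0011299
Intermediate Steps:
f(W) = (W + 4*W²)/W (f(W) = (W + (2*W)²)/W = (W + 4*W²)/W)
1/(-1170 + f(((7 - 1*(-14)) + 24) + 26)) = 1/(-1170 + (1 + 4*(((7 - 1*(-14)) + 24) + 26))) = 1/(-1170 + (1 + 4*(((7 + 14) + 24) + 26))) = 1/(-1170 + (1 + 4*((21 + 24) + 26))) = 1/(-1170 + (1 + 4*(45 + 26))) = 1/(-1170 + (1 + 4*71)) = 1/(-1170 + (1 + 284)) = 1/(-1170 + 285) = 1/(-885) = -1/885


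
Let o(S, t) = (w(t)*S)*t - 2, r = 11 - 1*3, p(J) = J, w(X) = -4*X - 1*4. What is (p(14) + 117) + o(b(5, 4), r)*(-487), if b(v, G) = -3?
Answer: -419663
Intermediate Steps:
w(X) = -4 - 4*X (w(X) = -4*X - 4 = -4 - 4*X)
r = 8 (r = 11 - 3 = 8)
o(S, t) = -2 + S*t*(-4 - 4*t) (o(S, t) = ((-4 - 4*t)*S)*t - 2 = (S*(-4 - 4*t))*t - 2 = S*t*(-4 - 4*t) - 2 = -2 + S*t*(-4 - 4*t))
(p(14) + 117) + o(b(5, 4), r)*(-487) = (14 + 117) + (-2 - 4*(-3)*8*(1 + 8))*(-487) = 131 + (-2 - 4*(-3)*8*9)*(-487) = 131 + (-2 + 864)*(-487) = 131 + 862*(-487) = 131 - 419794 = -419663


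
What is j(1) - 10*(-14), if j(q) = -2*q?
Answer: 138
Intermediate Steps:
j(1) - 10*(-14) = -2*1 - 10*(-14) = -2 + 140 = 138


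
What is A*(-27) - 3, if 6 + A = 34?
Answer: -759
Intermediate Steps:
A = 28 (A = -6 + 34 = 28)
A*(-27) - 3 = 28*(-27) - 3 = -756 - 3 = -759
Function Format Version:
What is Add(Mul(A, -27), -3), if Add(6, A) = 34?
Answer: -759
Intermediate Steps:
A = 28 (A = Add(-6, 34) = 28)
Add(Mul(A, -27), -3) = Add(Mul(28, -27), -3) = Add(-756, -3) = -759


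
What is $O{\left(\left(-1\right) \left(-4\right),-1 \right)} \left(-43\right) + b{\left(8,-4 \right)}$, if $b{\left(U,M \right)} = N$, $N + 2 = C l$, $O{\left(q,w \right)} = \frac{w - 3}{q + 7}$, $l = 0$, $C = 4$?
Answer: $\frac{150}{11} \approx 13.636$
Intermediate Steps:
$O{\left(q,w \right)} = \frac{-3 + w}{7 + q}$
$N = -2$ ($N = -2 + 4 \cdot 0 = -2 + 0 = -2$)
$b{\left(U,M \right)} = -2$
$O{\left(\left(-1\right) \left(-4\right),-1 \right)} \left(-43\right) + b{\left(8,-4 \right)} = \frac{-3 - 1}{7 - -4} \left(-43\right) - 2 = \frac{1}{7 + 4} \left(-4\right) \left(-43\right) - 2 = \frac{1}{11} \left(-4\right) \left(-43\right) - 2 = \left(- \frac{4}{11}\right) \left(-43\right) - 2 = \frac{172}{11} - 2 = \frac{150}{11}$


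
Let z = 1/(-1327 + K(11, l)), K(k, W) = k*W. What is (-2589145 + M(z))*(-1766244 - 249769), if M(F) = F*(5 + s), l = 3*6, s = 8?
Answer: 5893097752369334/1129 ≈ 5.2198e+12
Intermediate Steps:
l = 18
K(k, W) = W*k
z = -1/1129 (z = 1/(-1327 + 18*11) = 1/(-1327 + 198) = 1/(-1129) = -1/1129 ≈ -0.00088574)
M(F) = 13*F (M(F) = F*(5 + 8) = F*13 = 13*F)
(-2589145 + M(z))*(-1766244 - 249769) = (-2589145 + 13*(-1/1129))*(-1766244 - 249769) = (-2589145 - 13/1129)*(-2016013) = -2923144718/1129*(-2016013) = 5893097752369334/1129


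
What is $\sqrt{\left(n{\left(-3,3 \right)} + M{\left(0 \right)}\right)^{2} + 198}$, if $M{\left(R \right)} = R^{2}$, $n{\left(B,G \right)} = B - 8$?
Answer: $\sqrt{319} \approx 17.861$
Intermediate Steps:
$n{\left(B,G \right)} = -8 + B$ ($n{\left(B,G \right)} = B - 8 = -8 + B$)
$\sqrt{\left(n{\left(-3,3 \right)} + M{\left(0 \right)}\right)^{2} + 198} = \sqrt{\left(\left(-8 - 3\right) + 0^{2}\right)^{2} + 198} = \sqrt{\left(-11 + 0\right)^{2} + 198} = \sqrt{\left(-11\right)^{2} + 198} = \sqrt{121 + 198} = \sqrt{319}$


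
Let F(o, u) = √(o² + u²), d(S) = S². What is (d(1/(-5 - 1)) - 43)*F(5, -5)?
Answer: -7735*√2/36 ≈ -303.86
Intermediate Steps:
(d(1/(-5 - 1)) - 43)*F(5, -5) = ((1/(-5 - 1))² - 43)*√(5² + (-5)²) = ((1/(-6))² - 43)*√(25 + 25) = ((-⅙)² - 43)*√50 = (1/36 - 43)*(5*√2) = -7735*√2/36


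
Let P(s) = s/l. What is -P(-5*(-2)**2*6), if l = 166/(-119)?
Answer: -7140/83 ≈ -86.024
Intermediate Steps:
l = -166/119 (l = 166*(-1/119) = -166/119 ≈ -1.3950)
P(s) = -119*s/166 (P(s) = s/(-166/119) = s*(-119/166) = -119*s/166)
-P(-5*(-2)**2*6) = -(-119)*-5*(-2)**2*6/166 = -(-119)*-5*4*6/166 = -(-119)*(-20*6)/166 = -(-119)*(-120)/166 = -1*7140/83 = -7140/83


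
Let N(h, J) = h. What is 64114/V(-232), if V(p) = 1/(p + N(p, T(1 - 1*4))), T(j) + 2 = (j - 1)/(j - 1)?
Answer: -29748896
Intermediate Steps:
T(j) = -1 (T(j) = -2 + (j - 1)/(j - 1) = -2 + (-1 + j)/(-1 + j) = -2 + 1 = -1)
V(p) = 1/(2*p) (V(p) = 1/(p + p) = 1/(2*p))
64114/V(-232) = 64114/(((1/2)/(-232))) = 64114/(((1/2)*(-1/232))) = 64114/(-1/464) = 64114*(-464) = -29748896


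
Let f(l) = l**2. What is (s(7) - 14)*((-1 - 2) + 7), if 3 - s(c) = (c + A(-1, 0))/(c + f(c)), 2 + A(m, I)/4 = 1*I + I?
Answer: -615/14 ≈ -43.929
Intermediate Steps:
A(m, I) = -8 + 8*I (A(m, I) = -8 + 4*(1*I + I) = -8 + 4*(I + I) = -8 + 4*(2*I) = -8 + 8*I)
s(c) = 3 - (-8 + c)/(c + c**2) (s(c) = 3 - (c + (-8 + 8*0))/(c + c**2) = 3 - (c + (-8 + 0))/(c + c**2) = 3 - (c - 8)/(c + c**2) = 3 - (-8 + c)/(c + c**2))
(s(7) - 14)*((-1 - 2) + 7) = ((8 + 2*7 + 3*7**2)/(7*(1 + 7)) - 14)*((-1 - 2) + 7) = ((1/7)*(8 + 14 + 3*49)/8 - 14)*(-3 + 7) = ((1/7)*(1/8)*(8 + 14 + 147) - 14)*4 = ((1/7)*(1/8)*169 - 14)*4 = (169/56 - 14)*4 = -615/56*4 = -615/14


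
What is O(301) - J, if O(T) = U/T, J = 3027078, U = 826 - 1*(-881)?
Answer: -911148771/301 ≈ -3.0271e+6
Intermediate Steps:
U = 1707 (U = 826 + 881 = 1707)
O(T) = 1707/T
O(301) - J = 1707/301 - 1*3027078 = 1707*(1/301) - 3027078 = 1707/301 - 3027078 = -911148771/301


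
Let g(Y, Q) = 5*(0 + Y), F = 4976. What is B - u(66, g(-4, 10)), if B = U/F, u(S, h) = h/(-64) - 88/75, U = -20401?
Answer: -302203/93300 ≈ -3.2390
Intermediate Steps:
g(Y, Q) = 5*Y
u(S, h) = -88/75 - h/64 (u(S, h) = h*(-1/64) - 88*1/75 = -h/64 - 88/75 = -88/75 - h/64)
B = -20401/4976 ≈ -4.0999
B - u(66, g(-4, 10)) = -20401/4976 - (-88/75 - 5*(-4)/64) = -20401/4976 - (-88/75 - 1/64*(-20)) = -20401/4976 - (-88/75 + 5/16) = -20401/4976 - 1*(-1033/1200) = -20401/4976 + 1033/1200 = -302203/93300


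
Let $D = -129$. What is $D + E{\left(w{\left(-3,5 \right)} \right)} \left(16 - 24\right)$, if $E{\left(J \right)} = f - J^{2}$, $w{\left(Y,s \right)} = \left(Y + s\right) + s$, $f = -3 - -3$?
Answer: $263$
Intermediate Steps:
$f = 0$ ($f = -3 + 3 = 0$)
$w{\left(Y,s \right)} = Y + 2 s$
$E{\left(J \right)} = - J^{2}$ ($E{\left(J \right)} = 0 - J^{2} = - J^{2}$)
$D + E{\left(w{\left(-3,5 \right)} \right)} \left(16 - 24\right) = -129 + - \left(-3 + 2 \cdot 5\right)^{2} \left(16 - 24\right) = -129 + - \left(-3 + 10\right)^{2} \left(-8\right) = -129 + - 7^{2} \left(-8\right) = -129 + \left(-1\right) 49 \left(-8\right) = -129 - -392 = -129 + 392 = 263$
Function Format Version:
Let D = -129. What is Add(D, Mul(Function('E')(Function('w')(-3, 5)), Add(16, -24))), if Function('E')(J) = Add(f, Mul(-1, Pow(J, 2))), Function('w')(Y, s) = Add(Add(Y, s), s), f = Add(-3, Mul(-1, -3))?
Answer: 263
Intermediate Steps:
f = 0 (f = Add(-3, 3) = 0)
Function('w')(Y, s) = Add(Y, Mul(2, s))
Function('E')(J) = Mul(-1, Pow(J, 2)) (Function('E')(J) = Add(0, Mul(-1, Pow(J, 2))) = Mul(-1, Pow(J, 2)))
Add(D, Mul(Function('E')(Function('w')(-3, 5)), Add(16, -24))) = Add(-129, Mul(Mul(-1, Pow(Add(-3, Mul(2, 5)), 2)), Add(16, -24))) = Add(-129, Mul(Mul(-1, Pow(Add(-3, 10), 2)), -8)) = Add(-129, Mul(Mul(-1, Pow(7, 2)), -8)) = Add(-129, Mul(Mul(-1, 49), -8)) = Add(-129, Mul(-49, -8)) = Add(-129, 392) = 263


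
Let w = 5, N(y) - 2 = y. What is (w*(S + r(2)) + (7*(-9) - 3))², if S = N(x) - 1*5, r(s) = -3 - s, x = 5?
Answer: 6561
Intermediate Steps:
N(y) = 2 + y
S = 2 (S = (2 + 5) - 1*5 = 7 - 5 = 2)
(w*(S + r(2)) + (7*(-9) - 3))² = (5*(2 + (-3 - 1*2)) + (7*(-9) - 3))² = (5*(2 + (-3 - 2)) + (-63 - 3))² = (5*(2 - 5) - 66)² = (5*(-3) - 66)² = (-15 - 66)² = (-81)² = 6561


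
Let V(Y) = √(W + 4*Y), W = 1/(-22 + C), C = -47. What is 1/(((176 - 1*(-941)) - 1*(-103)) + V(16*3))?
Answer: 84180/102686353 - √914043/102686353 ≈ 0.00081047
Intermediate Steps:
W = -1/69 (W = 1/(-22 - 47) = 1/(-69) = -1/69 ≈ -0.014493)
V(Y) = √(-1/69 + 4*Y)
1/(((176 - 1*(-941)) - 1*(-103)) + V(16*3)) = 1/(((176 - 1*(-941)) - 1*(-103)) + √(-69 + 19044*(16*3))/69) = 1/(((176 + 941) + 103) + √(-69 + 19044*48)/69) = 1/((1117 + 103) + √(-69 + 914112)/69) = 1/(1220 + √914043/69)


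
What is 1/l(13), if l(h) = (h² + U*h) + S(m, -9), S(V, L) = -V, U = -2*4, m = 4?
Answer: 1/61 ≈ 0.016393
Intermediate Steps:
U = -8
l(h) = -4 + h² - 8*h (l(h) = (h² - 8*h) - 1*4 = (h² - 8*h) - 4 = -4 + h² - 8*h)
1/l(13) = 1/(-4 + 13² - 8*13) = 1/(-4 + 169 - 104) = 1/61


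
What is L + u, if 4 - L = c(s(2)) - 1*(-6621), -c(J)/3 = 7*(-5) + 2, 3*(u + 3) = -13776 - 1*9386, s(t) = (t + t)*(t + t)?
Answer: -43319/3 ≈ -14440.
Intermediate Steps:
s(t) = 4*t² (s(t) = (2*t)*(2*t) = 4*t²)
u = -23171/3 (u = -3 + (-13776 - 1*9386)/3 = -3 + (-13776 - 9386)/3 = -3 + (⅓)*(-23162) = -3 - 23162/3 = -23171/3 ≈ -7723.7)
c(J) = 99 (c(J) = -3*(7*(-5) + 2) = -3*(-35 + 2) = -3*(-33) = 99)
L = -6716 (L = 4 - (99 - 1*(-6621)) = 4 - (99 + 6621) = 4 - 1*6720 = 4 - 6720 = -6716)
L + u = -6716 - 23171/3 = -43319/3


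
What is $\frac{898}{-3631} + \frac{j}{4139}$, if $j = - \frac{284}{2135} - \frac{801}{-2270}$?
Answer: $- \frac{3601904662959}{14567177346610} \approx -0.24726$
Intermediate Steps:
$j = \frac{213091}{969290}$ ($j = \left(-284\right) \frac{1}{2135} - - \frac{801}{2270} = - \frac{284}{2135} + \frac{801}{2270} = \frac{213091}{969290} \approx 0.21984$)
$\frac{898}{-3631} + \frac{j}{4139} = \frac{898}{-3631} + \frac{213091}{969290 \cdot 4139} = 898 \left(- \frac{1}{3631}\right) + \frac{213091}{969290} \cdot \frac{1}{4139} = - \frac{898}{3631} + \frac{213091}{4011891310} = - \frac{3601904662959}{14567177346610}$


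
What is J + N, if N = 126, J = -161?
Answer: -35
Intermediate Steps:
J + N = -161 + 126 = -35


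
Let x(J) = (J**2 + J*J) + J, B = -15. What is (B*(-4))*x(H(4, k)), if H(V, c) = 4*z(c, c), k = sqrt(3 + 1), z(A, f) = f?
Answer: 8160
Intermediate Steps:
k = 2 (k = sqrt(4) = 2)
H(V, c) = 4*c
x(J) = J + 2*J**2 (x(J) = (J**2 + J**2) + J = 2*J**2 + J = J + 2*J**2)
(B*(-4))*x(H(4, k)) = (-15*(-4))*((4*2)*(1 + 2*(4*2))) = 60*(8*(1 + 2*8)) = 60*(8*(1 + 16)) = 60*(8*17) = 60*136 = 8160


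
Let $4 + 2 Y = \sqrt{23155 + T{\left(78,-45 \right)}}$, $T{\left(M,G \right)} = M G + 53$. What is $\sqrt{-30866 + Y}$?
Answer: $\frac{\sqrt{-123472 + 14 \sqrt{402}}}{2} \approx 175.49 i$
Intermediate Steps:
$T{\left(M,G \right)} = 53 + G M$ ($T{\left(M,G \right)} = G M + 53 = 53 + G M$)
$Y = -2 + \frac{7 \sqrt{402}}{2}$ ($Y = -2 + \frac{\sqrt{23155 + \left(53 - 3510\right)}}{2} = -2 + \frac{\sqrt{23155 - 3457}}{2} = -2 + \frac{\sqrt{19698}}{2} = -2 + \frac{7 \sqrt{402}}{2} \approx 68.175$)
$\sqrt{-30866 + Y} = \sqrt{-30866 - \left(2 - \frac{7 \sqrt{402}}{2}\right)} = \sqrt{-30868 + \frac{7 \sqrt{402}}{2}}$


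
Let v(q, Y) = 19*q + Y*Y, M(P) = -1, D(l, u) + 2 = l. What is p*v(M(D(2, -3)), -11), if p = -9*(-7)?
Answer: 6426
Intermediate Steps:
D(l, u) = -2 + l
p = 63
v(q, Y) = Y² + 19*q (v(q, Y) = 19*q + Y² = Y² + 19*q)
p*v(M(D(2, -3)), -11) = 63*((-11)² + 19*(-1)) = 63*(121 - 19) = 63*102 = 6426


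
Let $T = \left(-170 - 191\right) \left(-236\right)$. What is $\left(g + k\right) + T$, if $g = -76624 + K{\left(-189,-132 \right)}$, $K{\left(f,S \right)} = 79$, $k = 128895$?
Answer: $137546$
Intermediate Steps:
$T = 85196$ ($T = \left(-361\right) \left(-236\right) = 85196$)
$g = -76545$ ($g = -76624 + 79 = -76545$)
$\left(g + k\right) + T = \left(-76545 + 128895\right) + 85196 = 52350 + 85196 = 137546$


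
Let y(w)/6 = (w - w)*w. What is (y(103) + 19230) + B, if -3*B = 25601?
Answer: 32089/3 ≈ 10696.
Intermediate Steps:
B = -25601/3 (B = -1/3*25601 = -25601/3 ≈ -8533.7)
y(w) = 0 (y(w) = 6*((w - w)*w) = 6*(0*w) = 6*0 = 0)
(y(103) + 19230) + B = (0 + 19230) - 25601/3 = 19230 - 25601/3 = 32089/3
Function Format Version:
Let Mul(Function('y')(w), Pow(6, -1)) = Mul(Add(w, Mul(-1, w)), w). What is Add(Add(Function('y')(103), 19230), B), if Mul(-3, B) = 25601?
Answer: Rational(32089, 3) ≈ 10696.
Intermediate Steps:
B = Rational(-25601, 3) (B = Mul(Rational(-1, 3), 25601) = Rational(-25601, 3) ≈ -8533.7)
Function('y')(w) = 0 (Function('y')(w) = Mul(6, Mul(Add(w, Mul(-1, w)), w)) = Mul(6, Mul(0, w)) = Mul(6, 0) = 0)
Add(Add(Function('y')(103), 19230), B) = Add(Add(0, 19230), Rational(-25601, 3)) = Add(19230, Rational(-25601, 3)) = Rational(32089, 3)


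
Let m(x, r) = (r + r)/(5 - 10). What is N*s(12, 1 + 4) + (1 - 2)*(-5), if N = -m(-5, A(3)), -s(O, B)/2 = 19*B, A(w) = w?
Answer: -223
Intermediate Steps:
s(O, B) = -38*B
m(x, r) = -2*r/5 (m(x, r) = (2*r)/(-5) = (2*r)*(-⅕) = -2*r/5)
N = 6/5 (N = -(-2)*3/5 = -1*(-6/5) = 6/5 ≈ 1.2000)
N*s(12, 1 + 4) + (1 - 2)*(-5) = 6*(-38*(1 + 4))/5 + (1 - 2)*(-5) = 6*(-38*5)/5 - 1*(-5) = (6/5)*(-190) + 5 = -228 + 5 = -223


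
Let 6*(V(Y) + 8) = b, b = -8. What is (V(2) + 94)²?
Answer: 64516/9 ≈ 7168.4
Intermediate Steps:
V(Y) = -28/3 (V(Y) = -8 + (⅙)*(-8) = -8 - 4/3 = -28/3)
(V(2) + 94)² = (-28/3 + 94)² = (254/3)² = 64516/9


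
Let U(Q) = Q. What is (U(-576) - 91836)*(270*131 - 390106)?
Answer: 32781863232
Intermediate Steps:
(U(-576) - 91836)*(270*131 - 390106) = (-576 - 91836)*(270*131 - 390106) = -92412*(35370 - 390106) = -92412*(-354736) = 32781863232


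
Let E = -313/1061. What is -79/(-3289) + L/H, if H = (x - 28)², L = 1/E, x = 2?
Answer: 1017371/53531764 ≈ 0.019005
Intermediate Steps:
E = -313/1061 (E = -313*1/1061 = -313/1061 ≈ -0.29500)
L = -1061/313 (L = 1/(-313/1061) = -1061/313 ≈ -3.3898)
H = 676 (H = (2 - 28)² = (-26)² = 676)
-79/(-3289) + L/H = -79/(-3289) - 1061/313/676 = -79*(-1/3289) - 1061/313*1/676 = 79/3289 - 1061/211588 = 1017371/53531764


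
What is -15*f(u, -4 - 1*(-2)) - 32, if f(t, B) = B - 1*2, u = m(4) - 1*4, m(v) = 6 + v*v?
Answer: 28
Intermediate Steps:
m(v) = 6 + v**2
u = 18 (u = (6 + 4**2) - 1*4 = (6 + 16) - 4 = 22 - 4 = 18)
f(t, B) = -2 + B (f(t, B) = B - 2 = -2 + B)
-15*f(u, -4 - 1*(-2)) - 32 = -15*(-2 + (-4 - 1*(-2))) - 32 = -15*(-2 + (-4 + 2)) - 32 = -15*(-2 - 2) - 32 = -15*(-4) - 32 = 60 - 32 = 28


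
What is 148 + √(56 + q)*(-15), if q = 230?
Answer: 148 - 15*√286 ≈ -105.67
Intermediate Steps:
148 + √(56 + q)*(-15) = 148 + √(56 + 230)*(-15) = 148 + √286*(-15) = 148 - 15*√286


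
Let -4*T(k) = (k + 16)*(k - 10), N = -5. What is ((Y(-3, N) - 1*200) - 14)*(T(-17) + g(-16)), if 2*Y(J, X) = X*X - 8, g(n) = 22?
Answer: -25071/8 ≈ -3133.9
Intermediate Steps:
Y(J, X) = -4 + X**2/2 (Y(J, X) = (X*X - 8)/2 = (X**2 - 8)/2 = (-8 + X**2)/2 = -4 + X**2/2)
T(k) = -(-10 + k)*(16 + k)/4 (T(k) = -(k + 16)*(k - 10)/4 = -(16 + k)*(-10 + k)/4 = -(-10 + k)*(16 + k)/4)
((Y(-3, N) - 1*200) - 14)*(T(-17) + g(-16)) = (((-4 + (1/2)*(-5)**2) - 1*200) - 14)*((40 - 3/2*(-17) - 1/4*(-17)**2) + 22) = (((-4 + (1/2)*25) - 200) - 14)*((40 + 51/2 - 1/4*289) + 22) = (((-4 + 25/2) - 200) - 14)*((40 + 51/2 - 289/4) + 22) = ((17/2 - 200) - 14)*(-27/4 + 22) = (-383/2 - 14)*(61/4) = -411/2*61/4 = -25071/8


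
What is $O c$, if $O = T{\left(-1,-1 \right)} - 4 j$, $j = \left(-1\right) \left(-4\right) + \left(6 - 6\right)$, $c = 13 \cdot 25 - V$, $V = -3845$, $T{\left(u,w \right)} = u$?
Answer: $-70890$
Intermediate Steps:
$c = 4170$ ($c = 13 \cdot 25 - -3845 = 325 + 3845 = 4170$)
$j = 4$ ($j = 4 + \left(6 - 6\right) = 4 + 0 = 4$)
$O = -17$ ($O = -1 - 16 = -17$)
$O c = \left(-17\right) 4170 = -70890$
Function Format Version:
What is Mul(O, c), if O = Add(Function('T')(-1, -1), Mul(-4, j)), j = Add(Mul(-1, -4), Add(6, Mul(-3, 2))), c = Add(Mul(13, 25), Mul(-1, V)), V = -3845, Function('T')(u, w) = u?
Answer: -70890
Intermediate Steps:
c = 4170 (c = Add(Mul(13, 25), Mul(-1, -3845)) = Add(325, 3845) = 4170)
j = 4 (j = Add(4, Add(6, -6)) = Add(4, 0) = 4)
O = -17 (O = Add(-1, Mul(-4, 4)) = Add(-1, -16) = -17)
Mul(O, c) = Mul(-17, 4170) = -70890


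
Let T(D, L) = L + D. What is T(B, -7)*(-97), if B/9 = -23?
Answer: 20758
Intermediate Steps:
B = -207 (B = 9*(-23) = -207)
T(D, L) = D + L
T(B, -7)*(-97) = (-207 - 7)*(-97) = -214*(-97) = 20758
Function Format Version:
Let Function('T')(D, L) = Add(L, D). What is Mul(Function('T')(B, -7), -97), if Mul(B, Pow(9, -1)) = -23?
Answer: 20758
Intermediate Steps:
B = -207 (B = Mul(9, -23) = -207)
Function('T')(D, L) = Add(D, L)
Mul(Function('T')(B, -7), -97) = Mul(Add(-207, -7), -97) = Mul(-214, -97) = 20758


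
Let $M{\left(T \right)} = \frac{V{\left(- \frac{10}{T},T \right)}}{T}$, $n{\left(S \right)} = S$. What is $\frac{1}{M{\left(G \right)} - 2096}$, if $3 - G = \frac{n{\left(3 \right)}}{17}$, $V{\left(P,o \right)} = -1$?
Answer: $- \frac{48}{100625} \approx -0.00047702$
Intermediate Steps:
$G = \frac{48}{17}$ ($G = 3 - \frac{3}{17} = \frac{48}{17} \approx 2.8235$)
$M{\left(T \right)} = - \frac{1}{T}$
$\frac{1}{M{\left(G \right)} - 2096} = \frac{1}{- \frac{1}{\frac{48}{17}} - 2096} = \frac{1}{\left(-1\right) \frac{17}{48} - 2096} = \frac{1}{- \frac{17}{48} - 2096} = \frac{1}{- \frac{100625}{48}} = - \frac{48}{100625}$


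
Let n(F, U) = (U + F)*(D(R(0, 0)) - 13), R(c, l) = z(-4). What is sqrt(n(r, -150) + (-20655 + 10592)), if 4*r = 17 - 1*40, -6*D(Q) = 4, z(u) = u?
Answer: I*sqrt(285639)/6 ≈ 89.075*I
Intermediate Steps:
R(c, l) = -4
D(Q) = -2/3 (D(Q) = -1/6*4 = -2/3)
r = -23/4 (r = (17 - 1*40)/4 = (17 - 40)/4 = (1/4)*(-23) = -23/4 ≈ -5.7500)
n(F, U) = -41*F/3 - 41*U/3 (n(F, U) = (U + F)*(-2/3 - 13) = (F + U)*(-41/3) = -41*F/3 - 41*U/3)
sqrt(n(r, -150) + (-20655 + 10592)) = sqrt((-41/3*(-23/4) - 41/3*(-150)) + (-20655 + 10592)) = sqrt((943/12 + 2050) - 10063) = sqrt(25543/12 - 10063) = sqrt(-95213/12) = I*sqrt(285639)/6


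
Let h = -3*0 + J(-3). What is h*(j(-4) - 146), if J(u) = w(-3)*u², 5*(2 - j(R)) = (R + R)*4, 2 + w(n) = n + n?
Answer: 49536/5 ≈ 9907.2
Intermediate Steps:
w(n) = -2 + 2*n (w(n) = -2 + (n + n) = -2 + 2*n)
j(R) = 2 - 8*R/5 (j(R) = 2 - (R + R)*4/5 = 2 - 2*R*4/5 = 2 - 8*R/5)
J(u) = -8*u² (J(u) = (-2 + 2*(-3))*u² = (-2 - 6)*u² = -8*u²)
h = -72 (h = -3*0 - 8*(-3)² = 0 - 8*9 = 0 - 72 = -72)
h*(j(-4) - 146) = -72*((2 - 8/5*(-4)) - 146) = -72*((2 + 32/5) - 146) = -72*(42/5 - 146) = -72*(-688/5) = 49536/5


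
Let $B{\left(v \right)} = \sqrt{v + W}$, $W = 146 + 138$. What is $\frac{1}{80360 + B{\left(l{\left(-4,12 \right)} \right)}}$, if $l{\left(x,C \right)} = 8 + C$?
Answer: $\frac{10045}{807216162} - \frac{\sqrt{19}}{1614432324} \approx 1.2441 \cdot 10^{-5}$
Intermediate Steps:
$W = 284$
$B{\left(v \right)} = \sqrt{284 + v}$ ($B{\left(v \right)} = \sqrt{v + 284} = \sqrt{284 + v}$)
$\frac{1}{80360 + B{\left(l{\left(-4,12 \right)} \right)}} = \frac{1}{80360 + \sqrt{284 + \left(8 + 12\right)}} = \frac{1}{80360 + \sqrt{284 + 20}} = \frac{1}{80360 + \sqrt{304}} = \frac{1}{80360 + 4 \sqrt{19}}$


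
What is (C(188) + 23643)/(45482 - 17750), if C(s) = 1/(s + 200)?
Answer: 9173485/10760016 ≈ 0.85255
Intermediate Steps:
C(s) = 1/(200 + s)
(C(188) + 23643)/(45482 - 17750) = (1/(200 + 188) + 23643)/(45482 - 17750) = (1/388 + 23643)/27732 = (1/388 + 23643)*(1/27732) = (9173485/388)*(1/27732) = 9173485/10760016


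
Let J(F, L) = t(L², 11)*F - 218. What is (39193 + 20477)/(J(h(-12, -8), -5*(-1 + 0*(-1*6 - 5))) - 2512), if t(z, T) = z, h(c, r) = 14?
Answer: -351/14 ≈ -25.071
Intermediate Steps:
J(F, L) = -218 + F*L² (J(F, L) = L²*F - 218 = F*L² - 218 = -218 + F*L²)
(39193 + 20477)/(J(h(-12, -8), -5*(-1 + 0*(-1*6 - 5))) - 2512) = (39193 + 20477)/((-218 + 14*(-5*(-1 + 0*(-1*6 - 5)))²) - 2512) = 59670/((-218 + 14*(-5*(-1 + 0*(-6 - 5)))²) - 2512) = 59670/((-218 + 14*(-5*(-1 + 0*(-11)))²) - 2512) = 59670/((-218 + 14*(-5*(-1 + 0))²) - 2512) = 59670/((-218 + 14*(-5*(-1))²) - 2512) = 59670/((-218 + 14*5²) - 2512) = 59670/((-218 + 14*25) - 2512) = 59670/((-218 + 350) - 2512) = 59670/(132 - 2512) = 59670/(-2380) = 59670*(-1/2380) = -351/14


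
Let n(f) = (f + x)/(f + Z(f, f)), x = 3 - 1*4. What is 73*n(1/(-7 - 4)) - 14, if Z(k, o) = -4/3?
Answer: 1970/47 ≈ 41.915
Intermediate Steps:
x = -1 (x = 3 - 4 = -1)
Z(k, o) = -4/3 (Z(k, o) = -4*⅓ = -4/3)
n(f) = (-1 + f)/(-4/3 + f) (n(f) = (f - 1)/(f - 4/3) = (-1 + f)/(-4/3 + f))
73*n(1/(-7 - 4)) - 14 = 73*(3*(-1 + 1/(-7 - 4))/(-4 + 3/(-7 - 4))) - 14 = 73*(3*(-1 + 1/(-11))/(-4 + 3/(-11))) - 14 = 73*(3*(-1 - 1/11)/(-4 + 3*(-1/11))) - 14 = 73*(3*(-12/11)/(-4 - 3/11)) - 14 = 73*(3*(-12/11)/(-47/11)) - 14 = 73*(3*(-11/47)*(-12/11)) - 14 = 73*(36/47) - 14 = 2628/47 - 14 = 1970/47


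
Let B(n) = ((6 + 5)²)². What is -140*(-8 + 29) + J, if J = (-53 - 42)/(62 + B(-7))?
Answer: -43226915/14703 ≈ -2940.0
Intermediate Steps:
B(n) = 14641 (B(n) = (11²)² = 121² = 14641)
J = -95/14703 (J = (-53 - 42)/(62 + 14641) = -95/14703 ≈ -0.0064613)
-140*(-8 + 29) + J = -140*(-8 + 29) - 95/14703 = -140*21 - 95/14703 = -2940 - 95/14703 = -43226915/14703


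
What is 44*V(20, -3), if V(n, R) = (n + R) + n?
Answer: 1628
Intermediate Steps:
V(n, R) = R + 2*n (V(n, R) = (R + n) + n = R + 2*n)
44*V(20, -3) = 44*(-3 + 2*20) = 44*(-3 + 40) = 44*37 = 1628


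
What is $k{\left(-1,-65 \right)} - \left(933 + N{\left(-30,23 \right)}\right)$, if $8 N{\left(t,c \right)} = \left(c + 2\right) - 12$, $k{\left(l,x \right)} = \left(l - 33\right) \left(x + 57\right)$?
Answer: $- \frac{5301}{8} \approx -662.63$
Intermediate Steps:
$k{\left(l,x \right)} = \left(-33 + l\right) \left(57 + x\right)$
$N{\left(t,c \right)} = - \frac{5}{4} + \frac{c}{8}$ ($N{\left(t,c \right)} = \frac{\left(c + 2\right) - 12}{8} = \frac{\left(2 + c\right) - 12}{8} = \frac{-10 + c}{8} = - \frac{5}{4} + \frac{c}{8}$)
$k{\left(-1,-65 \right)} - \left(933 + N{\left(-30,23 \right)}\right) = \left(-1881 - -2145 + 57 \left(-1\right) - -65\right) - \left(\frac{3727}{4} + \frac{23}{8}\right) = \left(-1881 + 2145 - 57 + 65\right) - \frac{7477}{8} = 272 - \frac{7477}{8} = - \frac{5301}{8}$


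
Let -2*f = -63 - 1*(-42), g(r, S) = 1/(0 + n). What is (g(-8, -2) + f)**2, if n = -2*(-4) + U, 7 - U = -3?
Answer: 9025/81 ≈ 111.42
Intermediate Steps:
U = 10 (U = 7 - 1*(-3) = 7 + 3 = 10)
n = 18 (n = -2*(-4) + 10 = 8 + 10 = 18)
g(r, S) = 1/18 (g(r, S) = 1/(0 + 18) = 1/18)
f = 21/2 (f = -(-63 - 1*(-42))/2 = -(-63 + 42)/2 = -1/2*(-21) = 21/2 ≈ 10.500)
(g(-8, -2) + f)**2 = (1/18 + 21/2)**2 = (95/9)**2 = 9025/81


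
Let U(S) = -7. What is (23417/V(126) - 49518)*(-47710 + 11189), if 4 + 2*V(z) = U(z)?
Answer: 21603340172/11 ≈ 1.9639e+9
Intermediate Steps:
V(z) = -11/2 (V(z) = -2 + (1/2)*(-7) = -2 - 7/2 = -11/2)
(23417/V(126) - 49518)*(-47710 + 11189) = (23417/(-11/2) - 49518)*(-47710 + 11189) = (23417*(-2/11) - 49518)*(-36521) = (-46834/11 - 49518)*(-36521) = -591532/11*(-36521) = 21603340172/11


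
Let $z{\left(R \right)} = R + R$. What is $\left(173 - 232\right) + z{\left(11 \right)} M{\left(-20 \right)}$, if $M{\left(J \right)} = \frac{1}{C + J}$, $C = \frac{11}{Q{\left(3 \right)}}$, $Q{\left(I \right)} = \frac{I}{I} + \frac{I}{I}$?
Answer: $- \frac{1755}{29} \approx -60.517$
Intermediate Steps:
$Q{\left(I \right)} = 2$ ($Q{\left(I \right)} = 1 + 1 = 2$)
$z{\left(R \right)} = 2 R$
$C = \frac{11}{2} \approx 5.5$
$M{\left(J \right)} = \frac{1}{\frac{11}{2} + J}$
$\left(173 - 232\right) + z{\left(11 \right)} M{\left(-20 \right)} = \left(173 - 232\right) + 2 \cdot 11 \frac{2}{11 + 2 \left(-20\right)} = \left(173 - 232\right) + 22 \frac{2}{11 - 40} = -59 + 22 \frac{2}{-29} = -59 + 22 \cdot 2 \left(- \frac{1}{29}\right) = -59 + 22 \left(- \frac{2}{29}\right) = -59 - \frac{44}{29} = - \frac{1755}{29}$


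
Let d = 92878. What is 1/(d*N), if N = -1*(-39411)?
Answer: 1/3660414858 ≈ 2.7319e-10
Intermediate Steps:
N = 39411
1/(d*N) = 1/(92878*39411) = (1/92878)*(1/39411) = 1/3660414858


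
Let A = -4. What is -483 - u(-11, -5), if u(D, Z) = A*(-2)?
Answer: -491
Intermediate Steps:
u(D, Z) = 8 (u(D, Z) = -4*(-2) = 8)
-483 - u(-11, -5) = -483 - 1*8 = -483 - 8 = -491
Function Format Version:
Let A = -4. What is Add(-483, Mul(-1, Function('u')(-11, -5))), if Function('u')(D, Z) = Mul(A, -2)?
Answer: -491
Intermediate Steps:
Function('u')(D, Z) = 8 (Function('u')(D, Z) = Mul(-4, -2) = 8)
Add(-483, Mul(-1, Function('u')(-11, -5))) = Add(-483, Mul(-1, 8)) = Add(-483, -8) = -491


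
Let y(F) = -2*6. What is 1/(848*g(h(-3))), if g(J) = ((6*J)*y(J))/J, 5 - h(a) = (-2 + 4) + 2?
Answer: -1/61056 ≈ -1.6378e-5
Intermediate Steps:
y(F) = -12
h(a) = 1 (h(a) = 5 - ((-2 + 4) + 2) = 5 - (2 + 2) = 5 - 1*4 = 5 - 4 = 1)
g(J) = -72 (g(J) = ((6*J)*(-12))/J = (-72*J)/J = -72)
1/(848*g(h(-3))) = 1/(848*(-72)) = (1/848)*(-1/72) = -1/61056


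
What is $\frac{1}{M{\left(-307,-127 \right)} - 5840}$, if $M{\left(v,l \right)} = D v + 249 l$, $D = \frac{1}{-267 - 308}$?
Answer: $- \frac{575}{21540918} \approx -2.6693 \cdot 10^{-5}$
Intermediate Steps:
$D = - \frac{1}{575}$ ($D = \frac{1}{-575} = - \frac{1}{575} \approx -0.0017391$)
$M{\left(v,l \right)} = 249 l - \frac{v}{575}$ ($M{\left(v,l \right)} = - \frac{v}{575} + 249 l = 249 l - \frac{v}{575}$)
$\frac{1}{M{\left(-307,-127 \right)} - 5840} = \frac{1}{\left(249 \left(-127\right) - - \frac{307}{575}\right) - 5840} = \frac{1}{\left(-31623 + \frac{307}{575}\right) - 5840} = \frac{1}{- \frac{18182918}{575} - 5840} = \frac{1}{- \frac{21540918}{575}} = - \frac{575}{21540918}$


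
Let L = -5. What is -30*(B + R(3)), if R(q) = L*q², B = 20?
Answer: 750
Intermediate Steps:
R(q) = -5*q²
-30*(B + R(3)) = -30*(20 - 5*3²) = -30*(20 - 5*9) = -30*(20 - 45) = -30*(-25) = 750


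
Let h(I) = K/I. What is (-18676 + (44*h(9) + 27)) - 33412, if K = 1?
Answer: -468505/9 ≈ -52056.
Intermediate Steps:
h(I) = 1/I
(-18676 + (44*h(9) + 27)) - 33412 = (-18676 + (44/9 + 27)) - 33412 = (-18676 + 287/9) - 33412 = -167797/9 - 33412 = -468505/9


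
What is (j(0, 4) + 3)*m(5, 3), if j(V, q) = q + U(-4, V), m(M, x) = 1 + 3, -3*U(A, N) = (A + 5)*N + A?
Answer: 100/3 ≈ 33.333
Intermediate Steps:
U(A, N) = -A/3 - N*(5 + A)/3 (U(A, N) = -((A + 5)*N + A)/3 = -((5 + A)*N + A)/3 = -(N*(5 + A) + A)/3 = -(A + N*(5 + A))/3 = -A/3 - N*(5 + A)/3)
m(M, x) = 4
j(V, q) = 4/3 + q - V/3 (j(V, q) = q + (-5*V/3 - ⅓*(-4) - ⅓*(-4)*V) = q + (-5*V/3 + 4/3 + 4*V/3) = q + (4/3 - V/3) = 4/3 + q - V/3)
(j(0, 4) + 3)*m(5, 3) = ((4/3 + 4 - ⅓*0) + 3)*4 = ((4/3 + 4 + 0) + 3)*4 = (16/3 + 3)*4 = (25/3)*4 = 100/3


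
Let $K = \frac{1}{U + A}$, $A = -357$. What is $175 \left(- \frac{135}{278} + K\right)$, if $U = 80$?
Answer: $- \frac{6592775}{77006} \approx -85.614$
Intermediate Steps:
$K = - \frac{1}{277}$ ($K = \frac{1}{80 - 357} = \frac{1}{-277} = - \frac{1}{277} \approx -0.0036101$)
$175 \left(- \frac{135}{278} + K\right) = 175 \left(- \frac{135}{278} - \frac{1}{277}\right) = 175 \left(- \frac{37673}{77006}\right) = - \frac{6592775}{77006}$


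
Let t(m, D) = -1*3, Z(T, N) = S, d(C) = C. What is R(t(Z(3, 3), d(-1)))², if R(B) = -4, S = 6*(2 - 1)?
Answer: 16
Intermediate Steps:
S = 6 (S = 6*1 = 6)
Z(T, N) = 6
t(m, D) = -3
R(t(Z(3, 3), d(-1)))² = (-4)² = 16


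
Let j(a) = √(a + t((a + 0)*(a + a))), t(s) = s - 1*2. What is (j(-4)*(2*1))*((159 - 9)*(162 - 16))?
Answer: 43800*√26 ≈ 2.2334e+5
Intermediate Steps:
t(s) = -2 + s (t(s) = s - 2 = -2 + s)
j(a) = √(-2 + a + 2*a²) (j(a) = √(a + (-2 + (a + 0)*(a + a))) = √(a + (-2 + a*(2*a))) = √(a + (-2 + 2*a²)) = √(-2 + a + 2*a²))
(j(-4)*(2*1))*((159 - 9)*(162 - 16)) = (√(-2 - 4 + 2*(-4)²)*(2*1))*((159 - 9)*(162 - 16)) = (√(-2 - 4 + 2*16)*2)*(150*146) = (√(-2 - 4 + 32)*2)*21900 = (√26*2)*21900 = (2*√26)*21900 = 43800*√26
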